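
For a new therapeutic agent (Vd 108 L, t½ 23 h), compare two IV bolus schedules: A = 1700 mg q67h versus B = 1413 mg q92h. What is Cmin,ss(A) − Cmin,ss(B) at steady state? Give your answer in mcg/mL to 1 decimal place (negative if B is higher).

Regimen A: f = (1/2)^(67/23) ≈ 0.1328; Cmin,ss = (1700/108)·f/(1−f) ≈ 2.410 mcg/mL.
Regimen B: f = (1/2)^(92/23) ≈ 0.0625; Cmin,ss = (1413/108)·f/(1−f) ≈ 0.872 mcg/mL.
Difference ≈ 2.410 − 0.872 ≈ 1.538 mcg/mL.

1.5 mcg/mL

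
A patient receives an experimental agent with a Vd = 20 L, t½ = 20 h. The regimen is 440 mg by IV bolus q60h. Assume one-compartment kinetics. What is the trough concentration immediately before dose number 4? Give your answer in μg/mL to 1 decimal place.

f = (1/2)^(τ/t½) = (1/2)^(60/20) ≈ 0.1250.
C₀ = D/Vd = 440/20 ≈ 22.000 μg/mL.
Before the 4th dose, 3 doses have been given. Superposition: Cmin = C₀·(f + f² + … + f^3).
≈ 22.000 × (0.1250 + 0.0156 + 0.0020) ≈ 22.000 × 0.1426 ≈ 3.137 μg/mL.

3.1 μg/mL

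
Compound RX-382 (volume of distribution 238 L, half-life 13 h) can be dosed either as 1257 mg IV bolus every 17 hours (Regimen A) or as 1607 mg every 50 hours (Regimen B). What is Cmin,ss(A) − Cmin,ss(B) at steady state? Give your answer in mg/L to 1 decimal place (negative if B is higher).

Regimen A: f = (1/2)^(17/13) ≈ 0.4040; Cmin,ss = (1257/238)·f/(1−f) ≈ 3.580 mg/L.
Regimen B: f = (1/2)^(50/13) ≈ 0.0695; Cmin,ss = (1607/238)·f/(1−f) ≈ 0.504 mg/L.
Difference ≈ 3.580 − 0.504 ≈ 3.076 mg/L.

3.1 mg/L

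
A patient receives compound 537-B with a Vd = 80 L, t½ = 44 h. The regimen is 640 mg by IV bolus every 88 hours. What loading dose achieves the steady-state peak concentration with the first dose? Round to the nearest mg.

853 mg

f = (1/2)^(88/44) ≈ 0.250000; accumulation ratio R = 1/(1−f) ≈ 1.33333.
Loading dose to hit Cmax,ss on first dose: D_load = D_maint·R ≈ 640 × 1.33333 ≈ 853.33 mg.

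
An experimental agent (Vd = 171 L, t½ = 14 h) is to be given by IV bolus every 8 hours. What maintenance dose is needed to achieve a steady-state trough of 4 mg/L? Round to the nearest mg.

τ/t½ = 8/14 ≈ 0.57143, so f = (1/2)^(8/14) ≈ 0.672950.
Cmin,ss = (D/Vd)·f/(1−f), so D = Cmin,ss·Vd·(1−f)/f.
D = 4 × 171 × (1−f)/f ≈ 4 × 171 × 0.48599 ≈ 332.42 mg.

332 mg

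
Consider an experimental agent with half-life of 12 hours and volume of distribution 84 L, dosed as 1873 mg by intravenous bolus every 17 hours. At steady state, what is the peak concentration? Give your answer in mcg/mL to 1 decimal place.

35.7 mcg/mL

k = ln2/t½ = ln2/12 ≈ 0.057762 h⁻¹; fraction remaining f = e^(−kτ) = e^(−0.057762×17) ≈ 0.3746.
Accumulation ratio R = 1/(1 − f) ≈ 1/0.6254 ≈ 1.5990.
Each bolus raises the concentration by D/Vd = 1873/84 ≈ 22.298 mcg/mL.
Steady-state peak Cmax,ss = C₀·R ≈ 22.298 × 1.5990 ≈ 35.655 mcg/mL.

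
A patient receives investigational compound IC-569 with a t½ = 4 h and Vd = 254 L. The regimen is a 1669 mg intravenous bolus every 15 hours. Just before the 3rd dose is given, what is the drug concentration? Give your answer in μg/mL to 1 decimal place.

f = (1/2)^(τ/t½) = (1/2)^(15/4) ≈ 0.0743.
C₀ = D/Vd = 1669/254 ≈ 6.571 μg/mL.
Before the 3rd dose, 2 doses have been given. Superposition: Cmin = C₀·(f + f²).
≈ 6.571 × (0.0743 + 0.0055) ≈ 6.571 × 0.0798 ≈ 0.524 μg/mL.

0.5 μg/mL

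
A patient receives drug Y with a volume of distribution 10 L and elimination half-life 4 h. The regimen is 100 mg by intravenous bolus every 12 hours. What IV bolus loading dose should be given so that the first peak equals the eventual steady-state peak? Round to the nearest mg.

114 mg

f = (1/2)^(12/4) ≈ 0.125000; accumulation ratio R = 1/(1−f) ≈ 1.14286.
Loading dose to hit Cmax,ss on first dose: D_load = D_maint·R ≈ 100 × 1.14286 ≈ 114.29 mg.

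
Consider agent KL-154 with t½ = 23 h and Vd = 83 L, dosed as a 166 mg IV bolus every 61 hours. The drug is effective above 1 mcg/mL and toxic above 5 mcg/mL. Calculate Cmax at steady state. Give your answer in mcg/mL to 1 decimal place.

τ/t½ = 61/23 ≈ 2.6522, so fraction remaining f = (1/2)^(61/23) ≈ 0.1591.
At steady state, accumulation factor R = 1/(1 − e^(−kτ)) ≈ 1.1892.
Single-dose peak C₀ = D/Vd = 166/83 ≈ 2.000 mcg/mL.
Cmax,ss = C₀/(1 − f) ≈ 2.000/0.8409 ≈ 2.378 mcg/mL.
Peak 2.4 mcg/mL vs MTC 5 mcg/mL: below toxic threshold.

2.4 mcg/mL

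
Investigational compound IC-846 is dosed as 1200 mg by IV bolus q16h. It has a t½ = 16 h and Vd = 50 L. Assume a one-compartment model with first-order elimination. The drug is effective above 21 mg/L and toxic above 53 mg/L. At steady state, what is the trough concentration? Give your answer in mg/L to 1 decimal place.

24.0 mg/L

τ = 16 h = 1 half-life, so f = (1/2)^1 = 0.5.
At steady state, R = 1/(1 − 0.5) = 2/1.
Single-dose peak C₀ = D/Vd = 1200/50 = 24 mg/L.
Steady-state peak Cmax,ss = C₀·R = 24 × 2/1 ≈ 48.000 mg/L.
Steady-state trough Cmin,ss = Cmax,ss·f ≈ 48.000 × 0.5 ≈ 24.000 mg/L.
Trough 24.0 mg/L vs MEC 21 mg/L: adequate.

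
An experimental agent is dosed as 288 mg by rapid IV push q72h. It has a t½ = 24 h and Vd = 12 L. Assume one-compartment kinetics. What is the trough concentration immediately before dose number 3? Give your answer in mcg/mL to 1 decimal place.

3.4 mcg/mL

f = (1/2)^(τ/t½) = (1/2)^(72/24) ≈ 0.1250.
C₀ = D/Vd = 288/12 ≈ 24.000 mcg/mL.
Before the 3rd dose, 2 doses have been given. Superposition: Cmin = C₀·(f + f²).
≈ 24.000 × (0.1250 + 0.0156) ≈ 24.000 × 0.1406 ≈ 3.374 mcg/mL.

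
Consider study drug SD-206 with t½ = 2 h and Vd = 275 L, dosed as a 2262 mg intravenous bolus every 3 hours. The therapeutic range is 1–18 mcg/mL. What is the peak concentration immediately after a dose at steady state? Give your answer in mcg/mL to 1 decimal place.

Over one 3-h interval, 3/2 ≈ 1.5 half-lives elapse, leaving f ≈ 0.3536 of each dose.
At steady state, accumulation factor R = 1/(1 − e^(−kτ)) ≈ 1.5470.
Each bolus raises the concentration by D/Vd = 2262/275 ≈ 8.225 mcg/mL.
Steady-state peak Cmax,ss = C₀·R ≈ 8.225 × 1.5470 ≈ 12.724 mcg/mL.
Peak 12.7 mcg/mL vs MTC 18 mcg/mL: below toxic threshold.

12.7 mcg/mL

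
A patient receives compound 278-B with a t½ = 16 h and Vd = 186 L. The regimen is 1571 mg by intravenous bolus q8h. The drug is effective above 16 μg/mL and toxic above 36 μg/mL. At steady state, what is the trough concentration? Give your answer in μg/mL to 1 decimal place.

20.4 μg/mL

τ/t½ = 8/16 ≈ 0.5, so fraction remaining f = (1/2)^(8/16) ≈ 0.7071.
At steady state, accumulation factor R = 1/(1 − e^(−kτ)) ≈ 3.4141.
Single-dose peak C₀ = D/Vd = 1571/186 ≈ 8.446 μg/mL.
Steady-state peak Cmax,ss = C₀·R ≈ 8.446 × 3.4141 ≈ 28.835 μg/mL.
One interval later, Cmin,ss = Cmax,ss·e^(−kτ) ≈ 28.835 × 0.7071 ≈ 20.389 μg/mL.
Trough 20.4 μg/mL vs MEC 16 μg/mL: adequate.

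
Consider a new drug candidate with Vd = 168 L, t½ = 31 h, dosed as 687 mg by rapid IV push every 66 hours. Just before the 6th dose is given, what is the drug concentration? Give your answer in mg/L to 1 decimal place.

1.2 mg/L

f = (1/2)^(τ/t½) = (1/2)^(66/31) ≈ 0.2286.
C₀ = D/Vd = 687/168 ≈ 4.089 mg/L.
Before the 6th dose, 5 doses have been given. Superposition: Cmin = C₀·(f + f² + … + f^5).
≈ 4.089 × (0.2286 + 0.0523 + 0.0119 + 0.0027 + 0.0006) ≈ 4.089 × 0.2961 ≈ 1.211 mg/L.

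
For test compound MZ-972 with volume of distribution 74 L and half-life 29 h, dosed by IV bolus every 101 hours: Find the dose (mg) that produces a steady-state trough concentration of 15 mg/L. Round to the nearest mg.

11299 mg

τ/t½ = 101/29 ≈ 3.4828, so f = (1/2)^(101/29) ≈ 0.089451.
Cmin,ss = (D/Vd)·f/(1−f), so D = Cmin,ss·Vd·(1−f)/f.
D = 15 × 74 × (1−f)/f ≈ 15 × 74 × 10.17930 ≈ 11299.02 mg.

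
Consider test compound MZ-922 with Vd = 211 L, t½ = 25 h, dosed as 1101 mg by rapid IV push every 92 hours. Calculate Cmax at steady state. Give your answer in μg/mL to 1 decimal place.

τ/t½ = 92/25 ≈ 3.68, so fraction remaining f = (1/2)^(92/25) ≈ 0.0780.
At steady state, accumulation factor R = 1/(1 − e^(−kτ)) ≈ 1.0846.
Single-dose peak C₀ = D/Vd = 1101/211 ≈ 5.218 μg/mL.
Steady-state peak Cmax,ss = C₀·R ≈ 5.218 × 1.0846 ≈ 5.659 μg/mL.

5.7 μg/mL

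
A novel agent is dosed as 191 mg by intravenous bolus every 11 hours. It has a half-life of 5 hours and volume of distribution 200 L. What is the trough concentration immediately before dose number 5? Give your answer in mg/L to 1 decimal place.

0.3 mg/L

f = (1/2)^(τ/t½) = (1/2)^(11/5) ≈ 0.2176.
C₀ = D/Vd = 191/200 ≈ 0.955 mg/L.
Before the 5th dose, 4 doses have been given. Superposition: Cmin = C₀·(f + f² + … + f^4).
≈ 0.955 × (0.2176 + 0.0473 + 0.0103 + 0.0022) ≈ 0.955 × 0.2774 ≈ 0.265 mg/L.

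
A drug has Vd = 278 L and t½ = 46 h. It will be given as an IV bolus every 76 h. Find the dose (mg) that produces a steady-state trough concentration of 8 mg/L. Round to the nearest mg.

τ/t½ = 76/46 ≈ 1.6522, so f = (1/2)^(76/46) ≈ 0.318160.
Cmin,ss = (D/Vd)·f/(1−f), so D = Cmin,ss·Vd·(1−f)/f.
D = 8 × 278 × (1−f)/f ≈ 8 × 278 × 2.14307 ≈ 4766.19 mg.

4766 mg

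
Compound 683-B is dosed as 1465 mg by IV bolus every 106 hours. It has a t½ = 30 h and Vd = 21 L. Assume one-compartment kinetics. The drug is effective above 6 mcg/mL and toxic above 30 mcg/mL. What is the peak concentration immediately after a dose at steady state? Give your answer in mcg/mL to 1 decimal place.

76.4 mcg/mL

k = ln2/t½ = ln2/30 ≈ 0.023105 h⁻¹; fraction remaining f = e^(−kτ) = e^(−0.023105×106) ≈ 0.0864.
At steady state, accumulation factor R = 1/(1 − e^(−kτ)) ≈ 1.0946.
Single-dose peak C₀ = D/Vd = 1465/21 ≈ 69.762 mcg/mL.
Steady-state peak Cmax,ss = C₀·R ≈ 69.762 × 1.0946 ≈ 76.361 mcg/mL.
Peak 76.4 mcg/mL vs MTC 30 mcg/mL: exceeds toxic threshold.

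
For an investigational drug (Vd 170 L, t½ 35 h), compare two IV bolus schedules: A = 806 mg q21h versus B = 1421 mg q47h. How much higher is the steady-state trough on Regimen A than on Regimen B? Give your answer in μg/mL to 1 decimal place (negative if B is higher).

3.8 μg/mL

Regimen A: f = (1/2)^(21/35) ≈ 0.6598; Cmin,ss = (806/170)·f/(1−f) ≈ 9.195 μg/mL.
Regimen B: f = (1/2)^(47/35) ≈ 0.3942; Cmin,ss = (1421/170)·f/(1−f) ≈ 5.439 μg/mL.
Difference ≈ 9.195 − 5.439 ≈ 3.756 μg/mL.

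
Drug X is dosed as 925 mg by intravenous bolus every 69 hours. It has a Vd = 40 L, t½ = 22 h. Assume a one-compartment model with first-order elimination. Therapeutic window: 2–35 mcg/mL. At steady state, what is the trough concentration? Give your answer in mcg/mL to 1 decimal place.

τ/t½ = 69/22 ≈ 3.1364, so fraction remaining f = (1/2)^(69/22) ≈ 0.1137.
At steady state, accumulation factor R = 1/(1 − e^(−kτ)) ≈ 1.1283.
Single-dose peak C₀ = D/Vd = 925/40 ≈ 23.125 mcg/mL.
Cmax,ss = C₀/(1 − f) ≈ 23.125/0.8863 ≈ 26.092 mcg/mL.
One interval later, Cmin,ss = Cmax,ss·e^(−kτ) ≈ 26.092 × 0.1137 ≈ 2.967 mcg/mL.
Trough 3.0 mcg/mL vs MEC 2 mcg/mL: adequate.

3.0 mcg/mL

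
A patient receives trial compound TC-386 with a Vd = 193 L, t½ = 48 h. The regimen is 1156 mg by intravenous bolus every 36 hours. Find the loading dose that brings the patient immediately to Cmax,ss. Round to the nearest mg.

f = (1/2)^(36/48) ≈ 0.594604; accumulation ratio R = 1/(1−f) ≈ 2.46672.
Loading dose to hit Cmax,ss on first dose: D_load = D_maint·R ≈ 1156 × 2.46672 ≈ 2851.53 mg.

2852 mg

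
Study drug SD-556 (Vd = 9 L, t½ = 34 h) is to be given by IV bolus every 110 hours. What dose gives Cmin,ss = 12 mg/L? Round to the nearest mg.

909 mg

τ/t½ = 110/34 ≈ 3.2353, so f = (1/2)^(110/34) ≈ 0.106189.
Cmin,ss = (D/Vd)·f/(1−f), so D = Cmin,ss·Vd·(1−f)/f.
D = 12 × 9 × (1−f)/f ≈ 12 × 9 × 8.41717 ≈ 909.05 mg.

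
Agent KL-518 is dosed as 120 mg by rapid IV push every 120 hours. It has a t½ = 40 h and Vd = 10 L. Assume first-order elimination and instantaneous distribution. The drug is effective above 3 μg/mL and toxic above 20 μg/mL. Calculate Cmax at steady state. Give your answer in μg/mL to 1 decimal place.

13.7 μg/mL

τ = 120 h = 3 half-lives, so f = (1/2)^3 = 0.125.
At steady state, R = 1/(1 − 0.125) = 8/7.
Single-dose peak C₀ = D/Vd = 120/10 = 12 μg/mL.
Steady-state peak Cmax,ss = C₀·R = 12 × 8/7 ≈ 13.714 μg/mL.
Peak 13.7 μg/mL vs MTC 20 μg/mL: below toxic threshold.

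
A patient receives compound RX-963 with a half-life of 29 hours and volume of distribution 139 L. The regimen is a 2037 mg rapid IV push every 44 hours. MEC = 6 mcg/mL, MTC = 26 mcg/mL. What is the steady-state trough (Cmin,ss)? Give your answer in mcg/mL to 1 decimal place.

7.9 mcg/mL

Over one 44-h interval, 44/29 ≈ 1.5172 half-lives elapse, leaving f ≈ 0.3494 of each dose.
Single-dose peak C₀ = D/Vd = 2037/139 ≈ 14.655 mcg/mL.
Steady-state trough Cmin,ss = C₀·f/(1−f) ≈ 14.655 × 0.3494/0.6506 ≈ 7.870 mcg/mL.
Trough 7.9 mcg/mL vs MEC 6 mcg/mL: adequate.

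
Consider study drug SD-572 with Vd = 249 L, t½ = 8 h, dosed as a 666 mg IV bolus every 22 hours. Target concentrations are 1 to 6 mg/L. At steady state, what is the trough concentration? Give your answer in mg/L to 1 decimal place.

Over one 22-h interval, 22/8 ≈ 2.75 half-lives elapse, leaving f ≈ 0.1487 of each dose.
Accumulation ratio R = 1/(1 − f) ≈ 1/0.8513 ≈ 1.1747.
Each bolus raises the concentration by D/Vd = 666/249 ≈ 2.675 mg/L.
Cmax,ss = C₀/(1 − f) ≈ 2.675/0.8513 ≈ 3.142 mg/L.
Steady-state trough Cmin,ss = Cmax,ss·f ≈ 3.142 × 0.1487 ≈ 0.467 mg/L.
Trough 0.5 mg/L vs MEC 1 mg/L: subtherapeutic.

0.5 mg/L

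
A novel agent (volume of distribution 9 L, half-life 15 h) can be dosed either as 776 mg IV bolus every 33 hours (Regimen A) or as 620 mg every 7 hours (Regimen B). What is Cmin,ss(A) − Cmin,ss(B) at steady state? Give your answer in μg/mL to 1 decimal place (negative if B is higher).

Regimen A: f = (1/2)^(33/15) ≈ 0.2176; Cmin,ss = (776/9)·f/(1−f) ≈ 23.980 μg/mL.
Regimen B: f = (1/2)^(7/15) ≈ 0.7236; Cmin,ss = (620/9)·f/(1−f) ≈ 180.347 μg/mL.
Difference ≈ 23.980 − 180.347 ≈ -156.367 μg/mL.

-156.4 μg/mL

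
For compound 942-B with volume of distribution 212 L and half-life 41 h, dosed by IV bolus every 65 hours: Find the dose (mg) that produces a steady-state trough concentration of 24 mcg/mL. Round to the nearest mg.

10180 mg

τ/t½ = 65/41 ≈ 1.5854, so f = (1/2)^(65/41) ≈ 0.333240.
Cmin,ss = (D/Vd)·f/(1−f), so D = Cmin,ss·Vd·(1−f)/f.
D = 24 × 212 × (1−f)/f ≈ 24 × 212 × 2.00084 ≈ 10180.27 mg.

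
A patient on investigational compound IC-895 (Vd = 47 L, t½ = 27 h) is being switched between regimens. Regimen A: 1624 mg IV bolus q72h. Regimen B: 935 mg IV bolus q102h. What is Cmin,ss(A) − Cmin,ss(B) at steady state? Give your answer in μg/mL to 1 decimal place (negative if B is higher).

4.9 μg/mL

Regimen A: f = (1/2)^(72/27) ≈ 0.1575; Cmin,ss = (1624/47)·f/(1−f) ≈ 6.459 μg/mL.
Regimen B: f = (1/2)^(102/27) ≈ 0.0729; Cmin,ss = (935/47)·f/(1−f) ≈ 1.564 μg/mL.
Difference ≈ 6.459 − 1.564 ≈ 4.895 μg/mL.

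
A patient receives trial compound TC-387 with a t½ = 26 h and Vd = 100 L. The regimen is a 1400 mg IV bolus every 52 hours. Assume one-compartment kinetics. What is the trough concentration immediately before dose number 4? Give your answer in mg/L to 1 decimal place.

4.6 mg/L

f = (1/2)^(τ/t½) = (1/2)^(52/26) ≈ 0.2500.
C₀ = D/Vd = 1400/100 ≈ 14.000 mg/L.
Before the 4th dose, 3 doses have been given. Superposition: Cmin = C₀·(f + f² + … + f^3).
≈ 14.000 × (0.2500 + 0.0625 + 0.0156) ≈ 14.000 × 0.3281 ≈ 4.593 mg/L.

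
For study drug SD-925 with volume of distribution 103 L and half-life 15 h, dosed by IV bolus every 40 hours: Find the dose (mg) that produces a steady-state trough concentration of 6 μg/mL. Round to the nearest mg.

3306 mg

τ/t½ = 40/15 ≈ 2.6667, so f = (1/2)^(40/15) ≈ 0.157490.
Cmin,ss = (D/Vd)·f/(1−f), so D = Cmin,ss·Vd·(1−f)/f.
D = 6 × 103 × (1−f)/f ≈ 6 × 103 × 5.34961 ≈ 3306.06 mg.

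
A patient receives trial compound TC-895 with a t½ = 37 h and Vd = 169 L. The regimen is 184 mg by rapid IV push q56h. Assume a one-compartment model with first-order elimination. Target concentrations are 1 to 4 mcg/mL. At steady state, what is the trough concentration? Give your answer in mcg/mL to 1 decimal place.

k = ln2/t½ = ln2/37 ≈ 0.018734 h⁻¹; fraction remaining f = e^(−kτ) = e^(−0.018734×56) ≈ 0.3503.
Accumulation ratio R = 1/(1 − f) ≈ 1/0.6497 ≈ 1.5392.
Each bolus raises the concentration by D/Vd = 184/169 ≈ 1.089 mcg/mL.
Cmax,ss = C₀/(1 − f) ≈ 1.089/0.6497 ≈ 1.676 mcg/mL.
One interval later, Cmin,ss = Cmax,ss·e^(−kτ) ≈ 1.676 × 0.3503 ≈ 0.587 mcg/mL.
Trough 0.6 mcg/mL vs MEC 1 mcg/mL: subtherapeutic.

0.6 mcg/mL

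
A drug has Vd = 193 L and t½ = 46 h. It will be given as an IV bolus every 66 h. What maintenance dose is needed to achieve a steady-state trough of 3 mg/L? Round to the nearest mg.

τ/t½ = 66/46 ≈ 1.4348, so f = (1/2)^(66/46) ≈ 0.369903.
Cmin,ss = (D/Vd)·f/(1−f), so D = Cmin,ss·Vd·(1−f)/f.
D = 3 × 193 × (1−f)/f ≈ 3 × 193 × 1.70341 ≈ 986.27 mg.

986 mg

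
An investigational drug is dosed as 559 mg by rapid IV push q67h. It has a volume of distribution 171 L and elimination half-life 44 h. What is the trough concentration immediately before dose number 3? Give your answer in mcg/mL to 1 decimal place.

1.5 mcg/mL

f = (1/2)^(τ/t½) = (1/2)^(67/44) ≈ 0.3480.
C₀ = D/Vd = 559/171 ≈ 3.269 mcg/mL.
Before the 3rd dose, 2 doses have been given. Superposition: Cmin = C₀·(f + f²).
≈ 3.269 × (0.3480 + 0.1211) ≈ 3.269 × 0.4691 ≈ 1.533 mcg/mL.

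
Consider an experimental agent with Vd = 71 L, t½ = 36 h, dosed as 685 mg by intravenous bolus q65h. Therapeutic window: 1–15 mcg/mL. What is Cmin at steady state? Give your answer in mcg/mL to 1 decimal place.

k = ln2/t½ = ln2/36 ≈ 0.019254 h⁻¹; fraction remaining f = e^(−kτ) = e^(−0.019254×65) ≈ 0.2861.
Single-dose peak C₀ = D/Vd = 685/71 ≈ 9.648 mcg/mL.
Steady-state trough Cmin,ss = C₀·f/(1−f) ≈ 9.648 × 0.2861/0.7139 ≈ 3.866 mcg/mL.
Trough 3.9 mcg/mL vs MEC 1 mcg/mL: adequate.

3.9 mcg/mL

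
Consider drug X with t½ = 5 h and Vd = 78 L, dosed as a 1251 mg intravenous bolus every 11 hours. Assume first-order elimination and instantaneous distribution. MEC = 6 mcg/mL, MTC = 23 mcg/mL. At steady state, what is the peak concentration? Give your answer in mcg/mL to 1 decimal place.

20.5 mcg/mL

Over one 11-h interval, 11/5 ≈ 2.2 half-lives elapse, leaving f ≈ 0.2176 of each dose.
At steady state, accumulation factor R = 1/(1 − e^(−kτ)) ≈ 1.2781.
Each bolus raises the concentration by D/Vd = 1251/78 ≈ 16.038 mcg/mL.
Cmax,ss = C₀/(1 − f) ≈ 16.038/0.7824 ≈ 20.498 mcg/mL.
Peak 20.5 mcg/mL vs MTC 23 mcg/mL: below toxic threshold.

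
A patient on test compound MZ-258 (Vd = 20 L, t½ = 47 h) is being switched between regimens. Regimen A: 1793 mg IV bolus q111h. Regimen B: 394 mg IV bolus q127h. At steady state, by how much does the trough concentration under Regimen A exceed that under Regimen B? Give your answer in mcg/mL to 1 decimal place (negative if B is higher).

18.1 mcg/mL

Regimen A: f = (1/2)^(111/47) ≈ 0.1946; Cmin,ss = (1793/20)·f/(1−f) ≈ 21.661 mcg/mL.
Regimen B: f = (1/2)^(127/47) ≈ 0.1537; Cmin,ss = (394/20)·f/(1−f) ≈ 3.578 mcg/mL.
Difference ≈ 21.661 − 3.578 ≈ 18.083 mcg/mL.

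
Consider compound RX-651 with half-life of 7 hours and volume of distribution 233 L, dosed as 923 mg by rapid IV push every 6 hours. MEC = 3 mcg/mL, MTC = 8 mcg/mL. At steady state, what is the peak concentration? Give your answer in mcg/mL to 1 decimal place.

k = ln2/t½ = ln2/7 ≈ 0.099021 h⁻¹; fraction remaining f = e^(−kτ) = e^(−0.099021×6) ≈ 0.5520.
Accumulation ratio R = 1/(1 − f) ≈ 1/0.4480 ≈ 2.2321.
Single-dose peak C₀ = D/Vd = 923/233 ≈ 3.961 mcg/mL.
Steady-state peak Cmax,ss = C₀·R ≈ 3.961 × 2.2321 ≈ 8.841 mcg/mL.
Peak 8.8 mcg/mL vs MTC 8 mcg/mL: exceeds toxic threshold.

8.8 mcg/mL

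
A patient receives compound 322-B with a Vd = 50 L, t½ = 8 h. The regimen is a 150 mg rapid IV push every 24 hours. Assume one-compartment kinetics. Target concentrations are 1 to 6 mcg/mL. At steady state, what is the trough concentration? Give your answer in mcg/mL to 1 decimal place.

0.4 mcg/mL

The dosing interval is 3 half-lives, so f = 2^(−3) = 0.125.
Accumulation ratio R = 1/(1 − f) = 1/0.875 = 8/7.
Single-dose peak C₀ = D/Vd = 150/50 = 3 mcg/mL.
Steady-state peak Cmax,ss = C₀·R = 3 × 8/7 ≈ 3.429 mcg/mL.
Steady-state trough Cmin,ss = Cmax,ss·f ≈ 3.429 × 0.125 ≈ 0.429 mcg/mL.
Trough 0.4 mcg/mL vs MEC 1 mcg/mL: subtherapeutic.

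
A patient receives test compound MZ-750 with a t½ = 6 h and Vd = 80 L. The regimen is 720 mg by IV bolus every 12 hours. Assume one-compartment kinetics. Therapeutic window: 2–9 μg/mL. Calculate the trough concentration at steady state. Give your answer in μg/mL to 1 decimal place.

The dosing interval is 2 half-lives, so f = 2^(−2) = 0.25.
At steady state, R = 1/(1 − 0.25) = 4/3.
Single-dose peak C₀ = D/Vd = 720/80 = 9 μg/mL.
Steady-state peak Cmax,ss = C₀·R = 9 × 4/3 ≈ 12.000 μg/mL.
Steady-state trough Cmin,ss = Cmax,ss·f ≈ 12.000 × 0.25 ≈ 3.000 μg/mL.
Trough 3.0 μg/mL vs MEC 2 μg/mL: adequate.

3.0 μg/mL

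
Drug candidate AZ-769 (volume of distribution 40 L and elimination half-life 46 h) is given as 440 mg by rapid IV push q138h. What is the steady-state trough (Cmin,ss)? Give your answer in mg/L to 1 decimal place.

τ = 138 h = 3 half-lives, so f = (1/2)^3 = 0.125.
At steady state, R = 1/(1 − 0.125) = 8/7.
Single-dose peak C₀ = D/Vd = 440/40 = 11 mg/L.
Steady-state peak Cmax,ss = C₀·R = 11 × 8/7 ≈ 12.571 mg/L.
Steady-state trough Cmin,ss = Cmax,ss·f ≈ 12.571 × 0.125 ≈ 1.571 mg/L.

1.6 mg/L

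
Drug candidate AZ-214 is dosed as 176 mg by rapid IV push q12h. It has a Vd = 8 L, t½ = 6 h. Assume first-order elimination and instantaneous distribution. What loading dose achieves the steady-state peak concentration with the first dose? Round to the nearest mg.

f = (1/2)^(12/6) ≈ 0.250000; accumulation ratio R = 1/(1−f) ≈ 1.33333.
Loading dose to hit Cmax,ss on first dose: D_load = D_maint·R ≈ 176 × 1.33333 ≈ 234.67 mg.

235 mg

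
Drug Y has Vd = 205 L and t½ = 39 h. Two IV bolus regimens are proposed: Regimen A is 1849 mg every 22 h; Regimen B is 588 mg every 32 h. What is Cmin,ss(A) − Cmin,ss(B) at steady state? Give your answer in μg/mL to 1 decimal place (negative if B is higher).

15.1 μg/mL

Regimen A: f = (1/2)^(22/39) ≈ 0.6764; Cmin,ss = (1849/205)·f/(1−f) ≈ 18.853 μg/mL.
Regimen B: f = (1/2)^(32/39) ≈ 0.5662; Cmin,ss = (588/205)·f/(1−f) ≈ 3.744 μg/mL.
Difference ≈ 18.853 − 3.744 ≈ 15.109 μg/mL.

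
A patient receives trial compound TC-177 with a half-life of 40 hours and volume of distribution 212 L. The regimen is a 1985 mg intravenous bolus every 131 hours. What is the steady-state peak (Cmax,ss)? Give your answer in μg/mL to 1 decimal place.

10.4 μg/mL

k = ln2/t½ = ln2/40 ≈ 0.017329 h⁻¹; fraction remaining f = e^(−kτ) = e^(−0.017329×131) ≈ 0.1033.
At steady state, accumulation factor R = 1/(1 − e^(−kτ)) ≈ 1.1152.
Single-dose peak C₀ = D/Vd = 1985/212 ≈ 9.363 μg/mL.
Cmax,ss = C₀/(1 − f) ≈ 9.363/0.8967 ≈ 10.442 μg/mL.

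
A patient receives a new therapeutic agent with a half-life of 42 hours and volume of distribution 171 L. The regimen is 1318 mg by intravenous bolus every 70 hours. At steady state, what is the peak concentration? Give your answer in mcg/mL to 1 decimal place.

11.3 mcg/mL

Over one 70-h interval, 70/42 ≈ 1.6667 half-lives elapse, leaving f ≈ 0.3150 of each dose.
At steady state, accumulation factor R = 1/(1 − e^(−kτ)) ≈ 1.4599.
Each bolus raises the concentration by D/Vd = 1318/171 ≈ 7.708 mcg/mL.
Cmax,ss = C₀/(1 − f) ≈ 7.708/0.6850 ≈ 11.253 mcg/mL.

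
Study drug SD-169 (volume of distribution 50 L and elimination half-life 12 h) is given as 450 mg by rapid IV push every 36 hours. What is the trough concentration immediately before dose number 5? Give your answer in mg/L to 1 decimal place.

f = (1/2)^(τ/t½) = (1/2)^(36/12) ≈ 0.1250.
C₀ = D/Vd = 450/50 ≈ 9.000 mg/L.
Before the 5th dose, 4 doses have been given. Superposition: Cmin = C₀·(f + f² + … + f^4).
≈ 9.000 × (0.1250 + 0.0156 + 0.0020 + 0.0002) ≈ 9.000 × 0.1428 ≈ 1.285 mg/L.

1.3 mg/L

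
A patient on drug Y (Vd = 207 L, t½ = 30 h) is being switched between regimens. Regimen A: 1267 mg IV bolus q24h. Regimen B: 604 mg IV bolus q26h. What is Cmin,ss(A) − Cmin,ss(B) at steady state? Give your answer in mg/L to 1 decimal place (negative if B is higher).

4.7 mg/L

Regimen A: f = (1/2)^(24/30) ≈ 0.5743; Cmin,ss = (1267/207)·f/(1−f) ≈ 8.257 mg/L.
Regimen B: f = (1/2)^(26/30) ≈ 0.5484; Cmin,ss = (604/207)·f/(1−f) ≈ 3.543 mg/L.
Difference ≈ 8.257 − 3.543 ≈ 4.714 mg/L.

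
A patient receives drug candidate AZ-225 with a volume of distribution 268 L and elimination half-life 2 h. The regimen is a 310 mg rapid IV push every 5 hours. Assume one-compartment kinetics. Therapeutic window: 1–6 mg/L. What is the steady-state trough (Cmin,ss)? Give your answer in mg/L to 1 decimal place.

0.2 mg/L

τ/t½ = 5/2 ≈ 2.5, so fraction remaining f = (1/2)^(5/2) ≈ 0.1768.
At steady state, accumulation factor R = 1/(1 − e^(−kτ)) ≈ 1.2148.
Single-dose peak C₀ = D/Vd = 310/268 ≈ 1.157 mg/L.
Cmax,ss = C₀/(1 − f) ≈ 1.157/0.8232 ≈ 1.405 mg/L.
One interval later, Cmin,ss = Cmax,ss·e^(−kτ) ≈ 1.405 × 0.1768 ≈ 0.248 mg/L.
Trough 0.2 mg/L vs MEC 1 mg/L: subtherapeutic.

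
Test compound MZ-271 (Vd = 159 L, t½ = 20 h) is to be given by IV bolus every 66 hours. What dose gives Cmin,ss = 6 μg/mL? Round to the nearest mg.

8442 mg

τ/t½ = 66/20 ≈ 3.3, so f = (1/2)^(66/20) ≈ 0.101532.
Cmin,ss = (D/Vd)·f/(1−f), so D = Cmin,ss·Vd·(1−f)/f.
D = 6 × 159 × (1−f)/f ≈ 6 × 159 × 8.84911 ≈ 8442.05 mg.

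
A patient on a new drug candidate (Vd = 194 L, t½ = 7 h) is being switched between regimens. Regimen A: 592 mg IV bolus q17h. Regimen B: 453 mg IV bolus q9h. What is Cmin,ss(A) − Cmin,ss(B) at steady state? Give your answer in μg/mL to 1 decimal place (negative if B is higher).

Regimen A: f = (1/2)^(17/7) ≈ 0.1857; Cmin,ss = (592/194)·f/(1−f) ≈ 0.696 μg/mL.
Regimen B: f = (1/2)^(9/7) ≈ 0.4102; Cmin,ss = (453/194)·f/(1−f) ≈ 1.624 μg/mL.
Difference ≈ 0.696 − 1.624 ≈ -0.928 μg/mL.

-0.9 μg/mL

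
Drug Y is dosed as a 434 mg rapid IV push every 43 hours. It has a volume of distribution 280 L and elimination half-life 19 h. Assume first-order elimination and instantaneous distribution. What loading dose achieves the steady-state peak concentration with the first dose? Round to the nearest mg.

548 mg

f = (1/2)^(43/19) ≈ 0.208316; accumulation ratio R = 1/(1−f) ≈ 1.26313.
Loading dose to hit Cmax,ss on first dose: D_load = D_maint·R ≈ 434 × 1.26313 ≈ 548.20 mg.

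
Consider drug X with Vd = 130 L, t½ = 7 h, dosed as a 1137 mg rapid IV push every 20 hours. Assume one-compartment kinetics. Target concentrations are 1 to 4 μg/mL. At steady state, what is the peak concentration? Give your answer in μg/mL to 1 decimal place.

10.1 μg/mL

τ/t½ = 20/7 ≈ 2.8571, so fraction remaining f = (1/2)^(20/7) ≈ 0.1380.
At steady state, accumulation factor R = 1/(1 − e^(−kτ)) ≈ 1.1601.
Single-dose peak C₀ = D/Vd = 1137/130 ≈ 8.746 μg/mL.
Steady-state peak Cmax,ss = C₀·R ≈ 8.746 × 1.1601 ≈ 10.146 μg/mL.
Peak 10.1 μg/mL vs MTC 4 μg/mL: exceeds toxic threshold.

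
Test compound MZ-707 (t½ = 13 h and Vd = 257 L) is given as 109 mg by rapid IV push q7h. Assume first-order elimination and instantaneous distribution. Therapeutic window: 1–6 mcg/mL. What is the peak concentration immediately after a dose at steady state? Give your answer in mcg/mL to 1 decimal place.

k = ln2/t½ = ln2/13 ≈ 0.053319 h⁻¹; fraction remaining f = e^(−kτ) = e^(−0.053319×7) ≈ 0.6885.
Accumulation ratio R = 1/(1 − f) ≈ 1/0.3115 ≈ 3.2103.
Each bolus raises the concentration by D/Vd = 109/257 ≈ 0.424 mcg/mL.
Steady-state peak Cmax,ss = C₀·R ≈ 0.424 × 3.2103 ≈ 1.361 mcg/mL.
Peak 1.4 mcg/mL vs MTC 6 mcg/mL: below toxic threshold.

1.4 mcg/mL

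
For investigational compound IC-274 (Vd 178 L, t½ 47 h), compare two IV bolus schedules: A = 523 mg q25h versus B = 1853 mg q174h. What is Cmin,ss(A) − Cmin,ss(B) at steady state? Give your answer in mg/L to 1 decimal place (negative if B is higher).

Regimen A: f = (1/2)^(25/47) ≈ 0.6916; Cmin,ss = (523/178)·f/(1−f) ≈ 6.589 mg/L.
Regimen B: f = (1/2)^(174/47) ≈ 0.0768; Cmin,ss = (1853/178)·f/(1−f) ≈ 0.866 mg/L.
Difference ≈ 6.589 − 0.866 ≈ 5.723 mg/L.

5.7 mg/L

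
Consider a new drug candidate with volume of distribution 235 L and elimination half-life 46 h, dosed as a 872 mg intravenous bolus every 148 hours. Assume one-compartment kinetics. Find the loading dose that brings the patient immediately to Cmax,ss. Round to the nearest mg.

f = (1/2)^(148/46) ≈ 0.107515; accumulation ratio R = 1/(1−f) ≈ 1.12047.
Loading dose to hit Cmax,ss on first dose: D_load = D_maint·R ≈ 872 × 1.12047 ≈ 977.05 mg.

977 mg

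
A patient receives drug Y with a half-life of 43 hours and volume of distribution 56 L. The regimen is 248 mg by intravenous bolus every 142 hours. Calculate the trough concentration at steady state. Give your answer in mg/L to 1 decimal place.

0.5 mg/L

k = ln2/t½ = ln2/43 ≈ 0.016120 h⁻¹; fraction remaining f = e^(−kτ) = e^(−0.016120×142) ≈ 0.1014.
Accumulation ratio R = 1/(1 − f) ≈ 1/0.8986 ≈ 1.1128.
Single-dose peak C₀ = D/Vd = 248/56 ≈ 4.429 mg/L.
Steady-state peak Cmax,ss = C₀·R ≈ 4.429 × 1.1128 ≈ 4.929 mg/L.
Steady-state trough Cmin,ss = Cmax,ss·f ≈ 4.929 × 0.1014 ≈ 0.500 mg/L.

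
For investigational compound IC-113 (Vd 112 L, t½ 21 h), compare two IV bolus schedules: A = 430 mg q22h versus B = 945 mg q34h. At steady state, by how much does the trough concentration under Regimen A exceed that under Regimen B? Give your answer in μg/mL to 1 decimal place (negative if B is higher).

-0.5 μg/mL

Regimen A: f = (1/2)^(22/21) ≈ 0.4838; Cmin,ss = (430/112)·f/(1−f) ≈ 3.598 μg/mL.
Regimen B: f = (1/2)^(34/21) ≈ 0.3256; Cmin,ss = (945/112)·f/(1−f) ≈ 4.074 μg/mL.
Difference ≈ 3.598 − 4.074 ≈ -0.476 μg/mL.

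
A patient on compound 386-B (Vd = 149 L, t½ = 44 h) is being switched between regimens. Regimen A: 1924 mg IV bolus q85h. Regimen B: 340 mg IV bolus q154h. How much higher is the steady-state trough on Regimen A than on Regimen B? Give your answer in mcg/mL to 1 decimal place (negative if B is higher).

4.4 mcg/mL

Regimen A: f = (1/2)^(85/44) ≈ 0.2621; Cmin,ss = (1924/149)·f/(1−f) ≈ 4.587 mcg/mL.
Regimen B: f = (1/2)^(154/44) ≈ 0.0884; Cmin,ss = (340/149)·f/(1−f) ≈ 0.221 mcg/mL.
Difference ≈ 4.587 − 0.221 ≈ 4.366 mcg/mL.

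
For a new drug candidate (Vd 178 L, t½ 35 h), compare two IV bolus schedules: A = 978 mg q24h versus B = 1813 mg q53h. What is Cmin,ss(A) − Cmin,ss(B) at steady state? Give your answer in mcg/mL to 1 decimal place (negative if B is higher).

Regimen A: f = (1/2)^(24/35) ≈ 0.6217; Cmin,ss = (978/178)·f/(1−f) ≈ 9.029 mcg/mL.
Regimen B: f = (1/2)^(53/35) ≈ 0.3501; Cmin,ss = (1813/178)·f/(1−f) ≈ 5.487 mcg/mL.
Difference ≈ 9.029 − 5.487 ≈ 3.542 mcg/mL.

3.5 mcg/mL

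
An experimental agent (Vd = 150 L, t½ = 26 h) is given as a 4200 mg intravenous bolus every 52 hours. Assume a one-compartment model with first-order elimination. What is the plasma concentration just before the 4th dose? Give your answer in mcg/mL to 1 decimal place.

f = (1/2)^(τ/t½) = (1/2)^(52/26) ≈ 0.2500.
C₀ = D/Vd = 4200/150 ≈ 28.000 mcg/mL.
Before the 4th dose, 3 doses have been given. Superposition: Cmin = C₀·(f + f² + … + f^3).
≈ 28.000 × (0.2500 + 0.0625 + 0.0156) ≈ 28.000 × 0.3281 ≈ 9.187 mcg/mL.

9.2 mcg/mL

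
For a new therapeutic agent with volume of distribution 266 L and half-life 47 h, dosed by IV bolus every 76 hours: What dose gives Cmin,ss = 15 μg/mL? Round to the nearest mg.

8249 mg

τ/t½ = 76/47 ≈ 1.617, so f = (1/2)^(76/47) ≈ 0.326008.
Cmin,ss = (D/Vd)·f/(1−f), so D = Cmin,ss·Vd·(1−f)/f.
D = 15 × 266 × (1−f)/f ≈ 15 × 266 × 2.06741 ≈ 8248.97 mg.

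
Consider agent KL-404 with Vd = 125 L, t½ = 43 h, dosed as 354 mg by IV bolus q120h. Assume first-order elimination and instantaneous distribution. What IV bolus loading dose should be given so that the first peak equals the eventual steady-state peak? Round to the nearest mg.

414 mg

f = (1/2)^(120/43) ≈ 0.144516; accumulation ratio R = 1/(1−f) ≈ 1.16893.
Loading dose to hit Cmax,ss on first dose: D_load = D_maint·R ≈ 354 × 1.16893 ≈ 413.80 mg.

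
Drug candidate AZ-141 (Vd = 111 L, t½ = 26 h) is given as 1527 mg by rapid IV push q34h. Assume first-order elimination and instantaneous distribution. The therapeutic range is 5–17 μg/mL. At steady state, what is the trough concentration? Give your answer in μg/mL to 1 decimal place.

τ/t½ = 34/26 ≈ 1.3077, so fraction remaining f = (1/2)^(34/26) ≈ 0.4040.
Single-dose peak C₀ = D/Vd = 1527/111 ≈ 13.757 μg/mL.
Steady-state trough Cmin,ss = C₀·f/(1−f) ≈ 13.757 × 0.4040/0.5960 ≈ 9.325 μg/mL.
Trough 9.3 μg/mL vs MEC 5 μg/mL: adequate.

9.3 μg/mL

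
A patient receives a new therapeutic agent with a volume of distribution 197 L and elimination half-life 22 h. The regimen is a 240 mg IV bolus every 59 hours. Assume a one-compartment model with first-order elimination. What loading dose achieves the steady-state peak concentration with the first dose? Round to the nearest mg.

f = (1/2)^(59/22) ≈ 0.155845; accumulation ratio R = 1/(1−f) ≈ 1.18462.
Loading dose to hit Cmax,ss on first dose: D_load = D_maint·R ≈ 240 × 1.18462 ≈ 284.31 mg.

284 mg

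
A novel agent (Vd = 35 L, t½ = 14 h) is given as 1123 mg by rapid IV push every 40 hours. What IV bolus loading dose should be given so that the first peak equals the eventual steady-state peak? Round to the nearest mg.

f = (1/2)^(40/14) ≈ 0.138011; accumulation ratio R = 1/(1−f) ≈ 1.16011.
Loading dose to hit Cmax,ss on first dose: D_load = D_maint·R ≈ 1123 × 1.16011 ≈ 1302.80 mg.

1303 mg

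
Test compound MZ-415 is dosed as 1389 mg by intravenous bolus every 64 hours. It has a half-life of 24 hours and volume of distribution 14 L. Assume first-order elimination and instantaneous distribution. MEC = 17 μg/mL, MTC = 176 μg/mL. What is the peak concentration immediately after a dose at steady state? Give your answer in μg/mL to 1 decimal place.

117.8 μg/mL

Over one 64-h interval, 64/24 ≈ 2.6667 half-lives elapse, leaving f ≈ 0.1575 of each dose.
Accumulation ratio R = 1/(1 − f) ≈ 1/0.8425 ≈ 1.1869.
Each bolus raises the concentration by D/Vd = 1389/14 ≈ 99.214 μg/mL.
Cmax,ss = C₀/(1 − f) ≈ 99.214/0.8425 ≈ 117.761 μg/mL.
Peak 117.8 μg/mL vs MTC 176 μg/mL: below toxic threshold.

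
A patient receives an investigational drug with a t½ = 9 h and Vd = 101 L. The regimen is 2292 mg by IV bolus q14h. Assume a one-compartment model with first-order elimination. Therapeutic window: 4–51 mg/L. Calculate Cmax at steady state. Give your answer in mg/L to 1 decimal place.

34.4 mg/L

τ/t½ = 14/9 ≈ 1.5556, so fraction remaining f = (1/2)^(14/9) ≈ 0.3402.
At steady state, accumulation factor R = 1/(1 − e^(−kτ)) ≈ 1.5156.
Single-dose peak C₀ = D/Vd = 2292/101 ≈ 22.693 mg/L.
Cmax,ss = C₀/(1 − f) ≈ 22.693/0.6598 ≈ 34.394 mg/L.
Peak 34.4 mg/L vs MTC 51 mg/L: below toxic threshold.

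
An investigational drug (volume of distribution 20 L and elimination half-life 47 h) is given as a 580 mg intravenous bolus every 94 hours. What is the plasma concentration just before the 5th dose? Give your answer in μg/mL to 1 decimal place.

f = (1/2)^(τ/t½) = (1/2)^(94/47) ≈ 0.2500.
C₀ = D/Vd = 580/20 ≈ 29.000 μg/mL.
Before the 5th dose, 4 doses have been given. Superposition: Cmin = C₀·(f + f² + … + f^4).
≈ 29.000 × (0.2500 + 0.0625 + 0.0156 + 0.0039) ≈ 29.000 × 0.3320 ≈ 9.628 μg/mL.

9.6 μg/mL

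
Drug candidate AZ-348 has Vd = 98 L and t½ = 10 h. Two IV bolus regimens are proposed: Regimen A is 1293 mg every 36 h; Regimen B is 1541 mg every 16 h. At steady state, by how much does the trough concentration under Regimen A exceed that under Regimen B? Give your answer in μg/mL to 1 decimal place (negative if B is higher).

-6.6 μg/mL

Regimen A: f = (1/2)^(36/10) ≈ 0.0825; Cmin,ss = (1293/98)·f/(1−f) ≈ 1.186 μg/mL.
Regimen B: f = (1/2)^(16/10) ≈ 0.3299; Cmin,ss = (1541/98)·f/(1−f) ≈ 7.741 μg/mL.
Difference ≈ 1.186 − 7.741 ≈ -6.555 μg/mL.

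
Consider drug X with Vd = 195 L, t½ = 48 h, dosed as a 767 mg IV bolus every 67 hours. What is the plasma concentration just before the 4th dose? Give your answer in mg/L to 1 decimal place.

2.3 mg/L

f = (1/2)^(τ/t½) = (1/2)^(67/48) ≈ 0.3800.
C₀ = D/Vd = 767/195 ≈ 3.933 mg/L.
Before the 4th dose, 3 doses have been given. Superposition: Cmin = C₀·(f + f² + … + f^3).
≈ 3.933 × (0.3800 + 0.1444 + 0.0549) ≈ 3.933 × 0.5793 ≈ 2.278 mg/L.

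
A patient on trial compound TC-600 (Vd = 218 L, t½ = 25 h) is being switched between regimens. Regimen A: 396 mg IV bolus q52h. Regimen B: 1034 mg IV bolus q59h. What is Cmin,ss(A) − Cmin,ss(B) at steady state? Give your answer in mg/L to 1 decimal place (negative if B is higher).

Regimen A: f = (1/2)^(52/25) ≈ 0.2365; Cmin,ss = (396/218)·f/(1−f) ≈ 0.563 mg/L.
Regimen B: f = (1/2)^(59/25) ≈ 0.1948; Cmin,ss = (1034/218)·f/(1−f) ≈ 1.147 mg/L.
Difference ≈ 0.563 − 1.147 ≈ -0.584 mg/L.

-0.6 mg/L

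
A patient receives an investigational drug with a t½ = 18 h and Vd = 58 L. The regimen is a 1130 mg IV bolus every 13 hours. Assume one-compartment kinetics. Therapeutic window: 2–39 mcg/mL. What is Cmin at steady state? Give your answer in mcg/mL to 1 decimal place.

30.0 mcg/mL

k = ln2/t½ = ln2/18 ≈ 0.038508 h⁻¹; fraction remaining f = e^(−kτ) = e^(−0.038508×13) ≈ 0.6062.
Accumulation ratio R = 1/(1 − f) ≈ 1/0.3938 ≈ 2.5394.
Single-dose peak C₀ = D/Vd = 1130/58 ≈ 19.483 mcg/mL.
Steady-state peak Cmax,ss = C₀·R ≈ 19.483 × 2.5394 ≈ 49.475 mcg/mL.
Steady-state trough Cmin,ss = Cmax,ss·f ≈ 49.475 × 0.6062 ≈ 29.992 mcg/mL.
Trough 30.0 mcg/mL vs MEC 2 mcg/mL: adequate.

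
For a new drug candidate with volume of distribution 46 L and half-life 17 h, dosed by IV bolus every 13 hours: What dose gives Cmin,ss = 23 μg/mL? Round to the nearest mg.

τ/t½ = 13/17 ≈ 0.76471, so f = (1/2)^(13/17) ≈ 0.588573.
Cmin,ss = (D/Vd)·f/(1−f), so D = Cmin,ss·Vd·(1−f)/f.
D = 23 × 46 × (1−f)/f ≈ 23 × 46 × 0.69902 ≈ 739.56 mg.

740 mg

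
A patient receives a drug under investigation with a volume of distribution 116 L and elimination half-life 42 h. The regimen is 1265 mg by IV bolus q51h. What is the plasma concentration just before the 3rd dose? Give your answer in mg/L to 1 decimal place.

6.7 mg/L

f = (1/2)^(τ/t½) = (1/2)^(51/42) ≈ 0.4310.
C₀ = D/Vd = 1265/116 ≈ 10.905 mg/L.
Before the 3rd dose, 2 doses have been given. Superposition: Cmin = C₀·(f + f²).
≈ 10.905 × (0.4310 + 0.1858) ≈ 10.905 × 0.6168 ≈ 6.726 mg/L.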